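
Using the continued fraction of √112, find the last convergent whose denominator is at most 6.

53/5

√112 = [10; 1, 1, 2, 1, 1, 20, …] (period length 6).
Convergents:
  p_0/q_0 = 10/1
  p_1/q_1 = 11/1
  p_2/q_2 = 21/2
  p_3/q_3 = 53/5
  p_4/q_4 = 74/7
q_3 = 5 ≤ 6 < 7 = q_4, so the answer is 53/5.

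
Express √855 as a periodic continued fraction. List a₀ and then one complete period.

a₀ = ⌊√855⌋ = 29.
With m₀=0, d₀=1 and mₖ₊₁ = dₖaₖ − mₖ, dₖ₊₁ = (n − mₖ₊₁²)/dₖ, aₖ₊₁ = ⌊(a₀+mₖ₊₁)/dₖ₊₁⌋:
  k=1: m=29, d=14, a=4
  k=2: m=27, d=9, a=6
  k=3: m=27, d=14, a=4
  k=4: m=29, d=1, a=58
d=1 and a=2a₀=58 at k=4, so the next step gives (m, d) = (29, 14) again — its k=1 value — and the period has length 4.

[29; 4, 6, 4, 58]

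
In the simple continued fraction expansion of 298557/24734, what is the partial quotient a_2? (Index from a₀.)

7

298557 = 12·24734 + 1749   →  a_0 = 12
24734 = 14·1749 + 248   →  a_1 = 14
1749 = 7·248 + 13   →  a_2 = 7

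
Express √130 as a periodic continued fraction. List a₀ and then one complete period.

a₀ = ⌊√130⌋ = 11.
With m₀=0, d₀=1 and mₖ₊₁ = dₖaₖ − mₖ, dₖ₊₁ = (n − mₖ₊₁²)/dₖ, aₖ₊₁ = ⌊(a₀+mₖ₊₁)/dₖ₊₁⌋:
  k=1: m=11, d=9, a=2
  k=2: m=7, d=9, a=2
  k=3: m=11, d=1, a=22
d=1 and a=2a₀=22 at k=3, so the next step gives (m, d) = (11, 9) again — its k=1 value — and the period has length 3.

[11; 2, 2, 22]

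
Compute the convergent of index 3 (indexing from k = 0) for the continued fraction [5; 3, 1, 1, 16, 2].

37/7

Using pₖ = aₖpₖ₋₁ + pₖ₋₂, qₖ = aₖqₖ₋₁ + qₖ₋₂ (with p₋₁=1, p₋₂=0, q₋₁=0, q₋₂=1):
  k=0: a=5, p=5, q=1
  k=1: a=3, p=16, q=3
  k=2: a=1, p=21, q=4
  k=3: a=1, p=37, q=7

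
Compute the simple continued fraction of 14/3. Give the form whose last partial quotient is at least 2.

14 = 4×3 + 2
3 = 1×2 + 1
2 = 2×1 + 0  (stop)
So 14/3 = [4; 1, 2].

[4; 1, 2]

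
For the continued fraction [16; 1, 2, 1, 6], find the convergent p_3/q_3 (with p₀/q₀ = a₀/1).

67/4

Using pₖ = aₖpₖ₋₁ + pₖ₋₂, qₖ = aₖqₖ₋₁ + qₖ₋₂ (with p₋₁=1, p₋₂=0, q₋₁=0, q₋₂=1):
  k=0: a=16, p=16, q=1
  k=1: a=1, p=17, q=1
  k=2: a=2, p=50, q=3
  k=3: a=1, p=67, q=4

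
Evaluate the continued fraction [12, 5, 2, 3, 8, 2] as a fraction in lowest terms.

8139/668

Using pₖ = aₖpₖ₋₁ + pₖ₋₂ and qₖ = aₖqₖ₋₁ + qₖ₋₂:
  k=0: a=12, p=12, q=1
  k=1: a=5, p=61, q=5
  k=2: a=2, p=134, q=11
  k=3: a=3, p=463, q=38
  k=4: a=8, p=3838, q=315
  k=5: a=2, p=8139, q=668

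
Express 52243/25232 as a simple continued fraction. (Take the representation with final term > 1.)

52243 = 2×25232 + 1779
25232 = 14×1779 + 326
1779 = 5×326 + 149
326 = 2×149 + 28
149 = 5×28 + 9
28 = 3×9 + 1
9 = 9×1 + 0  (stop)
So 52243/25232 = [2; 14, 5, 2, 5, 3, 9].

[2; 14, 5, 2, 5, 3, 9]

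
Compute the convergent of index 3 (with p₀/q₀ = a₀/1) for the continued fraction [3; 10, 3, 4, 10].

Using pₖ = aₖpₖ₋₁ + pₖ₋₂, qₖ = aₖqₖ₋₁ + qₖ₋₂ (with p₋₁=1, p₋₂=0, q₋₁=0, q₋₂=1):
  k=0: a=3, p=3, q=1
  k=1: a=10, p=31, q=10
  k=2: a=3, p=96, q=31
  k=3: a=4, p=415, q=134

415/134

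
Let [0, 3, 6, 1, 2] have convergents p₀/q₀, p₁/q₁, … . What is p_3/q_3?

7/22

Using pₖ = aₖpₖ₋₁ + pₖ₋₂, qₖ = aₖqₖ₋₁ + qₖ₋₂ (with p₋₁=1, p₋₂=0, q₋₁=0, q₋₂=1):
  k=0: a=0, p=0, q=1
  k=1: a=3, p=1, q=3
  k=2: a=6, p=6, q=19
  k=3: a=1, p=7, q=22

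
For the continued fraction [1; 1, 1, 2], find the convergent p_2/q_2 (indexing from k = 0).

3/2

Using pₖ = aₖpₖ₋₁ + pₖ₋₂, qₖ = aₖqₖ₋₁ + qₖ₋₂ (with p₋₁=1, p₋₂=0, q₋₁=0, q₋₂=1):
  k=0: a=1, p=1, q=1
  k=1: a=1, p=2, q=1
  k=2: a=1, p=3, q=2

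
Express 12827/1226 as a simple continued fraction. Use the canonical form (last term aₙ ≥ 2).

12827 = 10×1226 + 567
1226 = 2×567 + 92
567 = 6×92 + 15
92 = 6×15 + 2
15 = 7×2 + 1
2 = 2×1 + 0  (stop)
So 12827/1226 = [10; 2, 6, 6, 7, 2].

[10; 2, 6, 6, 7, 2]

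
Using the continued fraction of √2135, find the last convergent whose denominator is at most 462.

7624/165

√2135 = [46; 4, 1, 5, 1, 4, 92, …] (period length 6).
Convergents:
  p_0/q_0 = 46/1
  p_1/q_1 = 185/4
  p_2/q_2 = 231/5
  p_3/q_3 = 1340/29
  p_4/q_4 = 1571/34
  p_5/q_5 = 7624/165
  p_6/q_6 = 702979/15214
q_5 = 165 ≤ 462 < 15214 = q_6, so the answer is 7624/165.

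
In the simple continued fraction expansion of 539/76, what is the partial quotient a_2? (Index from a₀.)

539 = 7·76 + 7   →  a_0 = 7
76 = 10·7 + 6   →  a_1 = 10
7 = 1·6 + 1   →  a_2 = 1

1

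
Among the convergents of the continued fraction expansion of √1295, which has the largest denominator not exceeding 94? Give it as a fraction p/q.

√1295 = [35; 1, 70, …] (period length 2).
Convergents:
  p_0/q_0 = 35/1
  p_1/q_1 = 36/1
  p_2/q_2 = 2555/71
  p_3/q_3 = 2591/72
  p_4/q_4 = 183925/5111
q_3 = 72 ≤ 94 < 5111 = q_4, so the answer is 2591/72.

2591/72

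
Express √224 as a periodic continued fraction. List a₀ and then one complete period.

[14; 1, 28]

a₀ = ⌊√224⌋ = 14.
With m₀=0, d₀=1 and mₖ₊₁ = dₖaₖ − mₖ, dₖ₊₁ = (n − mₖ₊₁²)/dₖ, aₖ₊₁ = ⌊(a₀+mₖ₊₁)/dₖ₊₁⌋:
  k=1: m=14, d=28, a=1
  k=2: m=14, d=1, a=28
d=1 and a=2a₀=28 at k=2, so the next step gives (m, d) = (14, 28) again — its k=1 value — and the period has length 2.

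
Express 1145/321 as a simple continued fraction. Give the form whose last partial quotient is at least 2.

1145 = 3×321 + 182
321 = 1×182 + 139
182 = 1×139 + 43
139 = 3×43 + 10
43 = 4×10 + 3
10 = 3×3 + 1
3 = 3×1 + 0  (stop)
So 1145/321 = [3; 1, 1, 3, 4, 3, 3].

[3; 1, 1, 3, 4, 3, 3]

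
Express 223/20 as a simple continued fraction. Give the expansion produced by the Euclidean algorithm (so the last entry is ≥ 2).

223 = 11×20 + 3
20 = 6×3 + 2
3 = 1×2 + 1
2 = 2×1 + 0  (stop)
So 223/20 = [11; 6, 1, 2].

[11; 6, 1, 2]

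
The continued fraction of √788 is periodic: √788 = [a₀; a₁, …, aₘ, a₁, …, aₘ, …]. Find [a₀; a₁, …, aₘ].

a₀ = ⌊√788⌋ = 28.
With m₀=0, d₀=1 and mₖ₊₁ = dₖaₖ − mₖ, dₖ₊₁ = (n − mₖ₊₁²)/dₖ, aₖ₊₁ = ⌊(a₀+mₖ₊₁)/dₖ₊₁⌋:
  k=1: m=28, d=4, a=14
  k=2: m=28, d=1, a=56
d=1 and a=2a₀=56 at k=2, so the next step gives (m, d) = (28, 4) again — its k=1 value — and the period has length 2.

[28; 14, 56]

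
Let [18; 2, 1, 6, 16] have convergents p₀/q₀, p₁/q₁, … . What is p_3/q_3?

Using pₖ = aₖpₖ₋₁ + pₖ₋₂, qₖ = aₖqₖ₋₁ + qₖ₋₂ (with p₋₁=1, p₋₂=0, q₋₁=0, q₋₂=1):
  k=0: a=18, p=18, q=1
  k=1: a=2, p=37, q=2
  k=2: a=1, p=55, q=3
  k=3: a=6, p=367, q=20

367/20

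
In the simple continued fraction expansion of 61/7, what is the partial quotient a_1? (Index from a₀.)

1

61 = 8·7 + 5   →  a_0 = 8
7 = 1·5 + 2   →  a_1 = 1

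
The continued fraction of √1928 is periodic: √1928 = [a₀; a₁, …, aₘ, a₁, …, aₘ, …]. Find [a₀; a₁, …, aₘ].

[43; 1, 9, 1, 86]

a₀ = ⌊√1928⌋ = 43.
With m₀=0, d₀=1 and mₖ₊₁ = dₖaₖ − mₖ, dₖ₊₁ = (n − mₖ₊₁²)/dₖ, aₖ₊₁ = ⌊(a₀+mₖ₊₁)/dₖ₊₁⌋:
  k=1: m=43, d=79, a=1
  k=2: m=36, d=8, a=9
  k=3: m=36, d=79, a=1
  k=4: m=43, d=1, a=86
d=1 and a=2a₀=86 at k=4, so the next step gives (m, d) = (43, 79) again — its k=1 value — and the period has length 4.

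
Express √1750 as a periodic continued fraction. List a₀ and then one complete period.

a₀ = ⌊√1750⌋ = 41.

[41; 1, 4, 1, 82]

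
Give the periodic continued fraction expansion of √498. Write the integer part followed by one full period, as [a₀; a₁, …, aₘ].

a₀ = ⌊√498⌋ = 22.
With m₀=0, d₀=1 and mₖ₊₁ = dₖaₖ − mₖ, dₖ₊₁ = (n − mₖ₊₁²)/dₖ, aₖ₊₁ = ⌊(a₀+mₖ₊₁)/dₖ₊₁⌋:
  k=1: m=22, d=14, a=3
  k=2: m=20, d=7, a=6
  k=3: m=22, d=2, a=22
  k=4: m=22, d=7, a=6
  k=5: m=20, d=14, a=3
  k=6: m=22, d=1, a=44
d=1 and a=2a₀=44 at k=6, so the next step gives (m, d) = (22, 14) again — its k=1 value — and the period has length 6.

[22; 3, 6, 22, 6, 3, 44]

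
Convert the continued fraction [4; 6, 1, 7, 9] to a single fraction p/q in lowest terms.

2081/502

Using pₖ = aₖpₖ₋₁ + pₖ₋₂ and qₖ = aₖqₖ₋₁ + qₖ₋₂:
  k=0: a=4, p=4, q=1
  k=1: a=6, p=25, q=6
  k=2: a=1, p=29, q=7
  k=3: a=7, p=228, q=55
  k=4: a=9, p=2081, q=502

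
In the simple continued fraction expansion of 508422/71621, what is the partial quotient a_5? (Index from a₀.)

7

508422 = 7·71621 + 7075   →  a_0 = 7
71621 = 10·7075 + 871   →  a_1 = 10
7075 = 8·871 + 107   →  a_2 = 8
871 = 8·107 + 15   →  a_3 = 8
107 = 7·15 + 2   →  a_4 = 7
15 = 7·2 + 1   →  a_5 = 7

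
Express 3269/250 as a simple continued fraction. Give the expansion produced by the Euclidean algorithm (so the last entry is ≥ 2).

[13; 13, 6, 3]

3269 = 13*250 + 19
250 = 13*19 + 3
19 = 6*3 + 1
3 = 3*1 + 0  (stop)
So 3269/250 = [13; 13, 6, 3].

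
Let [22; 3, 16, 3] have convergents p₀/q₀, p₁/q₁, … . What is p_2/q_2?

1094/49

Using pₖ = aₖpₖ₋₁ + pₖ₋₂, qₖ = aₖqₖ₋₁ + qₖ₋₂ (with p₋₁=1, p₋₂=0, q₋₁=0, q₋₂=1):
  k=0: a=22, p=22, q=1
  k=1: a=3, p=67, q=3
  k=2: a=16, p=1094, q=49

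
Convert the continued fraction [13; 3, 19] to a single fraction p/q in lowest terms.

Using pₖ = aₖpₖ₋₁ + pₖ₋₂ and qₖ = aₖqₖ₋₁ + qₖ₋₂:
  k=0: a=13, p=13, q=1
  k=1: a=3, p=40, q=3
  k=2: a=19, p=773, q=58

773/58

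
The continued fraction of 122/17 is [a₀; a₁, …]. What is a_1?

5

122 = 7·17 + 3   →  a_0 = 7
17 = 5·3 + 2   →  a_1 = 5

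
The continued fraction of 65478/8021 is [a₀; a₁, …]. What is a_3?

7

65478 = 8·8021 + 1310   →  a_0 = 8
8021 = 6·1310 + 161   →  a_1 = 6
1310 = 8·161 + 22   →  a_2 = 8
161 = 7·22 + 7   →  a_3 = 7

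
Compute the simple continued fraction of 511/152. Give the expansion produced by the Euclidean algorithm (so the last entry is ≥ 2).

511 = 3*152 + 55
152 = 2*55 + 42
55 = 1*42 + 13
42 = 3*13 + 3
13 = 4*3 + 1
3 = 3*1 + 0  (stop)
So 511/152 = [3; 2, 1, 3, 4, 3].

[3; 2, 1, 3, 4, 3]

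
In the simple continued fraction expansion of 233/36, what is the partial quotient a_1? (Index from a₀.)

2

233 = 6·36 + 17   →  a_0 = 6
36 = 2·17 + 2   →  a_1 = 2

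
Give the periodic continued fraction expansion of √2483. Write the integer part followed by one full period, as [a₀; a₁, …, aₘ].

a₀ = ⌊√2483⌋ = 49.
With m₀=0, d₀=1 and mₖ₊₁ = dₖaₖ − mₖ, dₖ₊₁ = (n − mₖ₊₁²)/dₖ, aₖ₊₁ = ⌊(a₀+mₖ₊₁)/dₖ₊₁⌋:
  k=1: m=49, d=82, a=1
  k=2: m=33, d=17, a=4
  k=3: m=35, d=74, a=1
  k=4: m=39, d=13, a=6
  k=5: m=39, d=74, a=1
  k=6: m=35, d=17, a=4
  k=7: m=33, d=82, a=1
  k=8: m=49, d=1, a=98
d=1 and a=2a₀=98 at k=8, so the next step gives (m, d) = (49, 82) again — its k=1 value — and the period has length 8.

[49; 1, 4, 1, 6, 1, 4, 1, 98]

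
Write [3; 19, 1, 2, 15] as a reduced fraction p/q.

2761/905

Fold from the inside: start with 15/1.
  2 + 1/15 = 31/15
  1 + 15/31 = 46/31
  19 + 31/46 = 905/46
  3 + 46/905 = 2761/905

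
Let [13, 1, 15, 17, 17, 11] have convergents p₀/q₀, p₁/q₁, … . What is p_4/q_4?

Using pₖ = aₖpₖ₋₁ + pₖ₋₂, qₖ = aₖqₖ₋₁ + qₖ₋₂ (with p₋₁=1, p₋₂=0, q₋₁=0, q₋₂=1):
  k=0: a=13, p=13, q=1
  k=1: a=1, p=14, q=1
  k=2: a=15, p=223, q=16
  k=3: a=17, p=3805, q=273
  k=4: a=17, p=64908, q=4657

64908/4657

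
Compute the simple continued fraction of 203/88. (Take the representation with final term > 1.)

203 = 2×88 + 27
88 = 3×27 + 7
27 = 3×7 + 6
7 = 1×6 + 1
6 = 6×1 + 0  (stop)
So 203/88 = [2; 3, 3, 1, 6].

[2; 3, 3, 1, 6]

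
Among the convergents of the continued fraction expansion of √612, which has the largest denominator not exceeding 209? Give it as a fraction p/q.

2177/88

√612 = [24; 1, 2, 1, 4, 1, 2, 1, 48, …] (period length 8).
Convergents:
  p_0/q_0 = 24/1
  p_1/q_1 = 25/1
  p_2/q_2 = 74/3
  p_3/q_3 = 99/4
  p_4/q_4 = 470/19
  p_5/q_5 = 569/23
  p_6/q_6 = 1608/65
  p_7/q_7 = 2177/88
  p_8/q_8 = 106104/4289
q_7 = 88 ≤ 209 < 4289 = q_8, so the answer is 2177/88.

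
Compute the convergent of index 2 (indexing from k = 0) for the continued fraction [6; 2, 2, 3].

32/5

Using pₖ = aₖpₖ₋₁ + pₖ₋₂, qₖ = aₖqₖ₋₁ + qₖ₋₂ (with p₋₁=1, p₋₂=0, q₋₁=0, q₋₂=1):
  k=0: a=6, p=6, q=1
  k=1: a=2, p=13, q=2
  k=2: a=2, p=32, q=5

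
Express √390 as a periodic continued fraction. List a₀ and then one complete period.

[19; 1, 2, 1, 38]

a₀ = ⌊√390⌋ = 19.
With m₀=0, d₀=1 and mₖ₊₁ = dₖaₖ − mₖ, dₖ₊₁ = (n − mₖ₊₁²)/dₖ, aₖ₊₁ = ⌊(a₀+mₖ₊₁)/dₖ₊₁⌋:
  k=1: m=19, d=29, a=1
  k=2: m=10, d=10, a=2
  k=3: m=10, d=29, a=1
  k=4: m=19, d=1, a=38
d=1 and a=2a₀=38 at k=4, so the next step gives (m, d) = (19, 29) again — its k=1 value — and the period has length 4.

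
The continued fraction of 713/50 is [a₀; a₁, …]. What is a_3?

713 = 14·50 + 13   →  a_0 = 14
50 = 3·13 + 11   →  a_1 = 3
13 = 1·11 + 2   →  a_2 = 1
11 = 5·2 + 1   →  a_3 = 5

5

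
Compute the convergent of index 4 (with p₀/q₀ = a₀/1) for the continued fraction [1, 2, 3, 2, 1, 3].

Using pₖ = aₖpₖ₋₁ + pₖ₋₂, qₖ = aₖqₖ₋₁ + qₖ₋₂ (with p₋₁=1, p₋₂=0, q₋₁=0, q₋₂=1):
  k=0: a=1, p=1, q=1
  k=1: a=2, p=3, q=2
  k=2: a=3, p=10, q=7
  k=3: a=2, p=23, q=16
  k=4: a=1, p=33, q=23

33/23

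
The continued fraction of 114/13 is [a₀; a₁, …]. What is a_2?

114 = 8·13 + 10   →  a_0 = 8
13 = 1·10 + 3   →  a_1 = 1
10 = 3·3 + 1   →  a_2 = 3

3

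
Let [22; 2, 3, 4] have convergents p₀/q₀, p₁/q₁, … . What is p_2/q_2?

157/7

Using pₖ = aₖpₖ₋₁ + pₖ₋₂, qₖ = aₖqₖ₋₁ + qₖ₋₂ (with p₋₁=1, p₋₂=0, q₋₁=0, q₋₂=1):
  k=0: a=22, p=22, q=1
  k=1: a=2, p=45, q=2
  k=2: a=3, p=157, q=7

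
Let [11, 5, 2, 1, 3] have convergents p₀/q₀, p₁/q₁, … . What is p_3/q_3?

179/16

Using pₖ = aₖpₖ₋₁ + pₖ₋₂, qₖ = aₖqₖ₋₁ + qₖ₋₂ (with p₋₁=1, p₋₂=0, q₋₁=0, q₋₂=1):
  k=0: a=11, p=11, q=1
  k=1: a=5, p=56, q=5
  k=2: a=2, p=123, q=11
  k=3: a=1, p=179, q=16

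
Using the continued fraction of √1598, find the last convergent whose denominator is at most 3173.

126281/3159

√1598 = [39; 1, 38, 1, 78, …] (period length 4).
Convergents:
  p_0/q_0 = 39/1
  p_1/q_1 = 40/1
  p_2/q_2 = 1559/39
  p_3/q_3 = 1599/40
  p_4/q_4 = 126281/3159
  p_5/q_5 = 127880/3199
q_4 = 3159 ≤ 3173 < 3199 = q_5, so the answer is 126281/3159.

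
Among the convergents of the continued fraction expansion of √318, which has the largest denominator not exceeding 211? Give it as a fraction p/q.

√318 = [17; 1, 4, 1, 34, …] (period length 4).
Convergents:
  p_0/q_0 = 17/1
  p_1/q_1 = 18/1
  p_2/q_2 = 89/5
  p_3/q_3 = 107/6
  p_4/q_4 = 3727/209
  p_5/q_5 = 3834/215
q_4 = 209 ≤ 211 < 215 = q_5, so the answer is 3727/209.

3727/209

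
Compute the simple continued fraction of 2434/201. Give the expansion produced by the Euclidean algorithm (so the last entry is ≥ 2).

[12; 9, 7, 3]

2434 = 12*201 + 22
201 = 9*22 + 3
22 = 7*3 + 1
3 = 3*1 + 0  (stop)
So 2434/201 = [12; 9, 7, 3].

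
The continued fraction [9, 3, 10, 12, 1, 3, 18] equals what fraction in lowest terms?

271103/29080

Using pₖ = aₖpₖ₋₁ + pₖ₋₂ and qₖ = aₖqₖ₋₁ + qₖ₋₂:
  k=0: a=9, p=9, q=1
  k=1: a=3, p=28, q=3
  k=2: a=10, p=289, q=31
  k=3: a=12, p=3496, q=375
  k=4: a=1, p=3785, q=406
  k=5: a=3, p=14851, q=1593
  k=6: a=18, p=271103, q=29080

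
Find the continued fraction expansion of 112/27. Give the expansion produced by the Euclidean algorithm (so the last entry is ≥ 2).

112 = 4·27 + 4
27 = 6·4 + 3
4 = 1·3 + 1
3 = 3·1 + 0  (stop)
So 112/27 = [4; 6, 1, 3].

[4; 6, 1, 3]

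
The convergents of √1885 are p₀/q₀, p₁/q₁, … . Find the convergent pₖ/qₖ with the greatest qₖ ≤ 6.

√1885 = [43; 2, 2, 2, 86, …] (period length 4).
Convergents:
  p_0/q_0 = 43/1
  p_1/q_1 = 87/2
  p_2/q_2 = 217/5
  p_3/q_3 = 521/12
q_2 = 5 ≤ 6 < 12 = q_3, so the answer is 217/5.

217/5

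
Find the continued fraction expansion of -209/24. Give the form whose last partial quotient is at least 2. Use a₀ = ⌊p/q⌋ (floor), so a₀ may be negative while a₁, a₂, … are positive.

-209 = -9·24 + 7
24 = 3·7 + 3
7 = 2·3 + 1
3 = 3·1 + 0  (stop)
So -209/24 = [-9; 3, 2, 3].

[-9; 3, 2, 3]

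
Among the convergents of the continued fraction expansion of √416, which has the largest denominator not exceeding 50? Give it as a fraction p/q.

979/48

√416 = [20; 2, 1, 1, 9, 1, 1, 2, 40, …] (period length 8).
Convergents:
  p_0/q_0 = 20/1
  p_1/q_1 = 41/2
  p_2/q_2 = 61/3
  p_3/q_3 = 102/5
  p_4/q_4 = 979/48
  p_5/q_5 = 1081/53
q_4 = 48 ≤ 50 < 53 = q_5, so the answer is 979/48.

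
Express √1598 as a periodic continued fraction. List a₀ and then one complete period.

[39; 1, 38, 1, 78]

a₀ = ⌊√1598⌋ = 39.
With m₀=0, d₀=1 and mₖ₊₁ = dₖaₖ − mₖ, dₖ₊₁ = (n − mₖ₊₁²)/dₖ, aₖ₊₁ = ⌊(a₀+mₖ₊₁)/dₖ₊₁⌋:
  k=1: m=39, d=77, a=1
  k=2: m=38, d=2, a=38
  k=3: m=38, d=77, a=1
  k=4: m=39, d=1, a=78
d=1 and a=2a₀=78 at k=4, so the next step gives (m, d) = (39, 77) again — its k=1 value — and the period has length 4.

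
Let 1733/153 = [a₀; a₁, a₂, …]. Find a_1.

3

1733 = 11·153 + 50   →  a_0 = 11
153 = 3·50 + 3   →  a_1 = 3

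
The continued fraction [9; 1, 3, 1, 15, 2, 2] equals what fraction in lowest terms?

3968/405

Fold from the inside: start with 2/1.
  2 + 1/2 = 5/2
  15 + 2/5 = 77/5
  1 + 5/77 = 82/77
  3 + 77/82 = 323/82
  1 + 82/323 = 405/323
  9 + 323/405 = 3968/405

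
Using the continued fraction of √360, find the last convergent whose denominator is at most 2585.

27379/1443

√360 = [18; 1, 36, …] (period length 2).
Convergents:
  p_0/q_0 = 18/1
  p_1/q_1 = 19/1
  p_2/q_2 = 702/37
  p_3/q_3 = 721/38
  p_4/q_4 = 26658/1405
  p_5/q_5 = 27379/1443
  p_6/q_6 = 1012302/53353
q_5 = 1443 ≤ 2585 < 53353 = q_6, so the answer is 27379/1443.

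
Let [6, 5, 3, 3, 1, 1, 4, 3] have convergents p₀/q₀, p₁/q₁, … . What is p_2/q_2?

99/16

Using pₖ = aₖpₖ₋₁ + pₖ₋₂, qₖ = aₖqₖ₋₁ + qₖ₋₂ (with p₋₁=1, p₋₂=0, q₋₁=0, q₋₂=1):
  k=0: a=6, p=6, q=1
  k=1: a=5, p=31, q=5
  k=2: a=3, p=99, q=16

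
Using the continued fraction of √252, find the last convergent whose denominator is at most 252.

√252 = [15; 1, 6, 1, 30, …] (period length 4).
Convergents:
  p_0/q_0 = 15/1
  p_1/q_1 = 16/1
  p_2/q_2 = 111/7
  p_3/q_3 = 127/8
  p_4/q_4 = 3921/247
  p_5/q_5 = 4048/255
q_4 = 247 ≤ 252 < 255 = q_5, so the answer is 3921/247.

3921/247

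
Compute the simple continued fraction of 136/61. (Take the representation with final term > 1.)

136 = 2×61 + 14
61 = 4×14 + 5
14 = 2×5 + 4
5 = 1×4 + 1
4 = 4×1 + 0  (stop)
So 136/61 = [2; 4, 2, 1, 4].

[2; 4, 2, 1, 4]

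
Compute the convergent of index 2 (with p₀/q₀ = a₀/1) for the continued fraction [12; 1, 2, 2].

38/3

Using pₖ = aₖpₖ₋₁ + pₖ₋₂, qₖ = aₖqₖ₋₁ + qₖ₋₂ (with p₋₁=1, p₋₂=0, q₋₁=0, q₋₂=1):
  k=0: a=12, p=12, q=1
  k=1: a=1, p=13, q=1
  k=2: a=2, p=38, q=3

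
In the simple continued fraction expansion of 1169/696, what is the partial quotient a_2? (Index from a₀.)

1169 = 1·696 + 473   →  a_0 = 1
696 = 1·473 + 223   →  a_1 = 1
473 = 2·223 + 27   →  a_2 = 2

2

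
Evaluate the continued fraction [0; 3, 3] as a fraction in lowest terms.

3/10

Fold from the inside: start with 3/1.
  3 + 1/3 = 10/3
  0 + 3/10 = 3/10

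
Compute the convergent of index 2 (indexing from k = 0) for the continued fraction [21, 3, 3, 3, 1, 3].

213/10

Using pₖ = aₖpₖ₋₁ + pₖ₋₂, qₖ = aₖqₖ₋₁ + qₖ₋₂ (with p₋₁=1, p₋₂=0, q₋₁=0, q₋₂=1):
  k=0: a=21, p=21, q=1
  k=1: a=3, p=64, q=3
  k=2: a=3, p=213, q=10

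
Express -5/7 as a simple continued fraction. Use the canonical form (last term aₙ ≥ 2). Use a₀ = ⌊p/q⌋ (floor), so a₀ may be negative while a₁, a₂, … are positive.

[-1; 3, 2]

-5 = -1·7 + 2
7 = 3·2 + 1
2 = 2·1 + 0  (stop)
So -5/7 = [-1; 3, 2].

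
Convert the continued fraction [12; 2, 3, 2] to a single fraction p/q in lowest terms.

199/16

Fold from the inside: start with 2/1.
  3 + 1/2 = 7/2
  2 + 2/7 = 16/7
  12 + 7/16 = 199/16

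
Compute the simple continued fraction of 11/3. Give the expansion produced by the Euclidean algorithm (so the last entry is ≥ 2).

[3; 1, 2]

11 = 3×3 + 2
3 = 1×2 + 1
2 = 2×1 + 0  (stop)
So 11/3 = [3; 1, 2].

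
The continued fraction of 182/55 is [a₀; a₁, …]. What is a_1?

182 = 3·55 + 17   →  a_0 = 3
55 = 3·17 + 4   →  a_1 = 3

3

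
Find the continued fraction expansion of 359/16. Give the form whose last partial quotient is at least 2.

359 = 22×16 + 7
16 = 2×7 + 2
7 = 3×2 + 1
2 = 2×1 + 0  (stop)
So 359/16 = [22; 2, 3, 2].

[22; 2, 3, 2]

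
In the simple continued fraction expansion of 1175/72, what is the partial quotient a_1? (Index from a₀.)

1175 = 16·72 + 23   →  a_0 = 16
72 = 3·23 + 3   →  a_1 = 3

3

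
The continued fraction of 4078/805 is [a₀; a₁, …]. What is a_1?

15

4078 = 5·805 + 53   →  a_0 = 5
805 = 15·53 + 10   →  a_1 = 15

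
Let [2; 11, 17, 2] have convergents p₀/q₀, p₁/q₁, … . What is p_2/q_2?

393/188

Using pₖ = aₖpₖ₋₁ + pₖ₋₂, qₖ = aₖqₖ₋₁ + qₖ₋₂ (with p₋₁=1, p₋₂=0, q₋₁=0, q₋₂=1):
  k=0: a=2, p=2, q=1
  k=1: a=11, p=23, q=11
  k=2: a=17, p=393, q=188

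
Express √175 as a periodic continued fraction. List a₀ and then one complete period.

[13; 4, 2, 1, 2, 4, 26]

a₀ = ⌊√175⌋ = 13.
With m₀=0, d₀=1 and mₖ₊₁ = dₖaₖ − mₖ, dₖ₊₁ = (n − mₖ₊₁²)/dₖ, aₖ₊₁ = ⌊(a₀+mₖ₊₁)/dₖ₊₁⌋:
  k=1: m=13, d=6, a=4
  k=2: m=11, d=9, a=2
  k=3: m=7, d=14, a=1
  k=4: m=7, d=9, a=2
  k=5: m=11, d=6, a=4
  k=6: m=13, d=1, a=26
d=1 and a=2a₀=26 at k=6, so the next step gives (m, d) = (13, 6) again — its k=1 value — and the period has length 6.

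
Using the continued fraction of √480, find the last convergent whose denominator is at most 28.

241/11

√480 = [21; 1, 9, 1, 42, …] (period length 4).
Convergents:
  p_0/q_0 = 21/1
  p_1/q_1 = 22/1
  p_2/q_2 = 219/10
  p_3/q_3 = 241/11
  p_4/q_4 = 10341/472
q_3 = 11 ≤ 28 < 472 = q_4, so the answer is 241/11.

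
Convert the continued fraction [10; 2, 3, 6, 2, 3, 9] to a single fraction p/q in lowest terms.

31879/3056

Using pₖ = aₖpₖ₋₁ + pₖ₋₂ and qₖ = aₖqₖ₋₁ + qₖ₋₂:
  k=0: a=10, p=10, q=1
  k=1: a=2, p=21, q=2
  k=2: a=3, p=73, q=7
  k=3: a=6, p=459, q=44
  k=4: a=2, p=991, q=95
  k=5: a=3, p=3432, q=329
  k=6: a=9, p=31879, q=3056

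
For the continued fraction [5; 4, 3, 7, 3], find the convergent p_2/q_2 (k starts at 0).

68/13

Using pₖ = aₖpₖ₋₁ + pₖ₋₂, qₖ = aₖqₖ₋₁ + qₖ₋₂ (with p₋₁=1, p₋₂=0, q₋₁=0, q₋₂=1):
  k=0: a=5, p=5, q=1
  k=1: a=4, p=21, q=4
  k=2: a=3, p=68, q=13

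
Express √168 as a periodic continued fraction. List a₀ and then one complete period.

a₀ = ⌊√168⌋ = 12.
With m₀=0, d₀=1 and mₖ₊₁ = dₖaₖ − mₖ, dₖ₊₁ = (n − mₖ₊₁²)/dₖ, aₖ₊₁ = ⌊(a₀+mₖ₊₁)/dₖ₊₁⌋:
  k=1: m=12, d=24, a=1
  k=2: m=12, d=1, a=24
d=1 and a=2a₀=24 at k=2, so the next step gives (m, d) = (12, 24) again — its k=1 value — and the period has length 2.

[12; 1, 24]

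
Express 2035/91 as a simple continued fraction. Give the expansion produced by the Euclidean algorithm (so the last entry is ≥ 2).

[22; 2, 1, 3, 8]

2035 = 22*91 + 33
91 = 2*33 + 25
33 = 1*25 + 8
25 = 3*8 + 1
8 = 8*1 + 0  (stop)
So 2035/91 = [22; 2, 1, 3, 8].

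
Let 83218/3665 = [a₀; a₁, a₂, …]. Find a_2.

83218 = 22·3665 + 2588   →  a_0 = 22
3665 = 1·2588 + 1077   →  a_1 = 1
2588 = 2·1077 + 434   →  a_2 = 2

2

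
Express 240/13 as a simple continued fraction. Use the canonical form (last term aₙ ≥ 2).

[18; 2, 6]

240 = 18*13 + 6
13 = 2*6 + 1
6 = 6*1 + 0  (stop)
So 240/13 = [18; 2, 6].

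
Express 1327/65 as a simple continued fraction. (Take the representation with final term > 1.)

1327 = 20*65 + 27
65 = 2*27 + 11
27 = 2*11 + 5
11 = 2*5 + 1
5 = 5*1 + 0  (stop)
So 1327/65 = [20; 2, 2, 2, 5].

[20; 2, 2, 2, 5]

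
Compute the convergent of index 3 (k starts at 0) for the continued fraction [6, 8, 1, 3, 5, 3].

Using pₖ = aₖpₖ₋₁ + pₖ₋₂, qₖ = aₖqₖ₋₁ + qₖ₋₂ (with p₋₁=1, p₋₂=0, q₋₁=0, q₋₂=1):
  k=0: a=6, p=6, q=1
  k=1: a=8, p=49, q=8
  k=2: a=1, p=55, q=9
  k=3: a=3, p=214, q=35

214/35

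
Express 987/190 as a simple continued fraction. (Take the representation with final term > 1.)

987 = 5·190 + 37
190 = 5·37 + 5
37 = 7·5 + 2
5 = 2·2 + 1
2 = 2·1 + 0  (stop)
So 987/190 = [5; 5, 7, 2, 2].

[5; 5, 7, 2, 2]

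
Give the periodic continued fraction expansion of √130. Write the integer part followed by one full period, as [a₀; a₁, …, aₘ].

a₀ = ⌊√130⌋ = 11.

[11; 2, 2, 22]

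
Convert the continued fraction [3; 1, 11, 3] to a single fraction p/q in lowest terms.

Using pₖ = aₖpₖ₋₁ + pₖ₋₂ and qₖ = aₖqₖ₋₁ + qₖ₋₂:
  k=0: a=3, p=3, q=1
  k=1: a=1, p=4, q=1
  k=2: a=11, p=47, q=12
  k=3: a=3, p=145, q=37

145/37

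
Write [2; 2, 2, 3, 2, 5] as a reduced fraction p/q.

Using pₖ = aₖpₖ₋₁ + pₖ₋₂ and qₖ = aₖqₖ₋₁ + qₖ₋₂:
  k=0: a=2, p=2, q=1
  k=1: a=2, p=5, q=2
  k=2: a=2, p=12, q=5
  k=3: a=3, p=41, q=17
  k=4: a=2, p=94, q=39
  k=5: a=5, p=511, q=212

511/212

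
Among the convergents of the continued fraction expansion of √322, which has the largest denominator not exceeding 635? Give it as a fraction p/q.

√322 = [17; 1, 16, 1, 34, …] (period length 4).
Convergents:
  p_0/q_0 = 17/1
  p_1/q_1 = 18/1
  p_2/q_2 = 305/17
  p_3/q_3 = 323/18
  p_4/q_4 = 11287/629
  p_5/q_5 = 11610/647
q_4 = 629 ≤ 635 < 647 = q_5, so the answer is 11287/629.

11287/629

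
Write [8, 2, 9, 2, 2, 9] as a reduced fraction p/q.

Fold from the inside: start with 9/1.
  2 + 1/9 = 19/9
  2 + 9/19 = 47/19
  9 + 19/47 = 442/47
  2 + 47/442 = 931/442
  8 + 442/931 = 7890/931

7890/931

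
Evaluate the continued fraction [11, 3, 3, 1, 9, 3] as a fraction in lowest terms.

4455/394

Fold from the inside: start with 3/1.
  9 + 1/3 = 28/3
  1 + 3/28 = 31/28
  3 + 28/31 = 121/31
  3 + 31/121 = 394/121
  11 + 121/394 = 4455/394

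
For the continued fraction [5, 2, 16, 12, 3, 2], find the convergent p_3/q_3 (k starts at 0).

2183/398

Using pₖ = aₖpₖ₋₁ + pₖ₋₂, qₖ = aₖqₖ₋₁ + qₖ₋₂ (with p₋₁=1, p₋₂=0, q₋₁=0, q₋₂=1):
  k=0: a=5, p=5, q=1
  k=1: a=2, p=11, q=2
  k=2: a=16, p=181, q=33
  k=3: a=12, p=2183, q=398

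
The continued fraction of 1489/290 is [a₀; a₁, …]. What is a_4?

2

1489 = 5·290 + 39   →  a_0 = 5
290 = 7·39 + 17   →  a_1 = 7
39 = 2·17 + 5   →  a_2 = 2
17 = 3·5 + 2   →  a_3 = 3
5 = 2·2 + 1   →  a_4 = 2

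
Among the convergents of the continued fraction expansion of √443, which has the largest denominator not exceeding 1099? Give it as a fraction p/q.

18585/883

√443 = [21; 21, 42, …] (period length 2).
Convergents:
  p_0/q_0 = 21/1
  p_1/q_1 = 442/21
  p_2/q_2 = 18585/883
  p_3/q_3 = 390727/18564
q_2 = 883 ≤ 1099 < 18564 = q_3, so the answer is 18585/883.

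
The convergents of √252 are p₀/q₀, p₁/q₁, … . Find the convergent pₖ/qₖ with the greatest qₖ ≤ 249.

√252 = [15; 1, 6, 1, 30, …] (period length 4).
Convergents:
  p_0/q_0 = 15/1
  p_1/q_1 = 16/1
  p_2/q_2 = 111/7
  p_3/q_3 = 127/8
  p_4/q_4 = 3921/247
  p_5/q_5 = 4048/255
q_4 = 247 ≤ 249 < 255 = q_5, so the answer is 3921/247.

3921/247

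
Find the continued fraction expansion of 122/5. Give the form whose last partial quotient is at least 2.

122 = 24×5 + 2
5 = 2×2 + 1
2 = 2×1 + 0  (stop)
So 122/5 = [24; 2, 2].

[24; 2, 2]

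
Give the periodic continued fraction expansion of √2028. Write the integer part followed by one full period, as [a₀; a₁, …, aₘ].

a₀ = ⌊√2028⌋ = 45.

[45; 30, 90]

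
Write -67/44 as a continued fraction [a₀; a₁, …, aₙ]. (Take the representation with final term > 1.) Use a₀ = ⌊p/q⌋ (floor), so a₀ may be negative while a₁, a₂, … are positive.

[-2; 2, 10, 2]

-67 = -2*44 + 21
44 = 2*21 + 2
21 = 10*2 + 1
2 = 2*1 + 0  (stop)
So -67/44 = [-2; 2, 10, 2].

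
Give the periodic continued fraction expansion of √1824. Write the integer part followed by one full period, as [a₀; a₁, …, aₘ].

[42; 1, 2, 2, 2, 1, 84]

a₀ = ⌊√1824⌋ = 42.
With m₀=0, d₀=1 and mₖ₊₁ = dₖaₖ − mₖ, dₖ₊₁ = (n − mₖ₊₁²)/dₖ, aₖ₊₁ = ⌊(a₀+mₖ₊₁)/dₖ₊₁⌋:
  k=1: m=42, d=60, a=1
  k=2: m=18, d=25, a=2
  k=3: m=32, d=32, a=2
  k=4: m=32, d=25, a=2
  k=5: m=18, d=60, a=1
  k=6: m=42, d=1, a=84
d=1 and a=2a₀=84 at k=6, so the next step gives (m, d) = (42, 60) again — its k=1 value — and the period has length 6.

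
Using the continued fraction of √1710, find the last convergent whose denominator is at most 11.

124/3

√1710 = [41; 2, 1, 5, 4, 5, 1, 2, 82, …] (period length 8).
Convergents:
  p_0/q_0 = 41/1
  p_1/q_1 = 83/2
  p_2/q_2 = 124/3
  p_3/q_3 = 703/17
q_2 = 3 ≤ 11 < 17 = q_3, so the answer is 124/3.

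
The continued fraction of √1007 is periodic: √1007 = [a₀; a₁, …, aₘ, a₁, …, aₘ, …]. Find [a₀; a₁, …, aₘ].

[31; 1, 2, 1, 2, 1, 62]

a₀ = ⌊√1007⌋ = 31.
With m₀=0, d₀=1 and mₖ₊₁ = dₖaₖ − mₖ, dₖ₊₁ = (n − mₖ₊₁²)/dₖ, aₖ₊₁ = ⌊(a₀+mₖ₊₁)/dₖ₊₁⌋:
  k=1: m=31, d=46, a=1
  k=2: m=15, d=17, a=2
  k=3: m=19, d=38, a=1
  k=4: m=19, d=17, a=2
  k=5: m=15, d=46, a=1
  k=6: m=31, d=1, a=62
d=1 and a=2a₀=62 at k=6, so the next step gives (m, d) = (31, 46) again — its k=1 value — and the period has length 6.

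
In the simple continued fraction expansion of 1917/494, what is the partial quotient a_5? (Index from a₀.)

2

1917 = 3·494 + 435   →  a_0 = 3
494 = 1·435 + 59   →  a_1 = 1
435 = 7·59 + 22   →  a_2 = 7
59 = 2·22 + 15   →  a_3 = 2
22 = 1·15 + 7   →  a_4 = 1
15 = 2·7 + 1   →  a_5 = 2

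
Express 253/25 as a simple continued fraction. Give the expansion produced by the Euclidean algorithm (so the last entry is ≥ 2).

[10; 8, 3]

253 = 10×25 + 3
25 = 8×3 + 1
3 = 3×1 + 0  (stop)
So 253/25 = [10; 8, 3].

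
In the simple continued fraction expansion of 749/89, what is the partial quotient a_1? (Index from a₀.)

749 = 8·89 + 37   →  a_0 = 8
89 = 2·37 + 15   →  a_1 = 2

2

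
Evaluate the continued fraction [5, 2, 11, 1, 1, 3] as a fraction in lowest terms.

926/169

Using pₖ = aₖpₖ₋₁ + pₖ₋₂ and qₖ = aₖqₖ₋₁ + qₖ₋₂:
  k=0: a=5, p=5, q=1
  k=1: a=2, p=11, q=2
  k=2: a=11, p=126, q=23
  k=3: a=1, p=137, q=25
  k=4: a=1, p=263, q=48
  k=5: a=3, p=926, q=169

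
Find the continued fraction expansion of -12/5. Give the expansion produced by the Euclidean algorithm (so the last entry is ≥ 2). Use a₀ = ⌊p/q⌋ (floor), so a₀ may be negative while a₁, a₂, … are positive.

[-3; 1, 1, 2]

-12 = -3·5 + 3
5 = 1·3 + 2
3 = 1·2 + 1
2 = 2·1 + 0  (stop)
So -12/5 = [-3; 1, 1, 2].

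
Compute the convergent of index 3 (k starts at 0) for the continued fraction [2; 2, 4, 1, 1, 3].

Using pₖ = aₖpₖ₋₁ + pₖ₋₂, qₖ = aₖqₖ₋₁ + qₖ₋₂ (with p₋₁=1, p₋₂=0, q₋₁=0, q₋₂=1):
  k=0: a=2, p=2, q=1
  k=1: a=2, p=5, q=2
  k=2: a=4, p=22, q=9
  k=3: a=1, p=27, q=11

27/11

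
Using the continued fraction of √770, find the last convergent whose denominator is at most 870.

√770 = [27; 1, 2, 1, 54, …] (period length 4).
Convergents:
  p_0/q_0 = 27/1
  p_1/q_1 = 28/1
  p_2/q_2 = 83/3
  p_3/q_3 = 111/4
  p_4/q_4 = 6077/219
  p_5/q_5 = 6188/223
  p_6/q_6 = 18453/665
  p_7/q_7 = 24641/888
q_6 = 665 ≤ 870 < 888 = q_7, so the answer is 18453/665.

18453/665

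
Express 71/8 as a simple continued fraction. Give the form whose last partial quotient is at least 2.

[8; 1, 7]

71 = 8·8 + 7
8 = 1·7 + 1
7 = 7·1 + 0  (stop)
So 71/8 = [8; 1, 7].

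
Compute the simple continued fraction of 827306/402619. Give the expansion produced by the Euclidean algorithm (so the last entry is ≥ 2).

827306 = 2·402619 + 22068
402619 = 18·22068 + 5395
22068 = 4·5395 + 488
5395 = 11·488 + 27
488 = 18·27 + 2
27 = 13·2 + 1
2 = 2·1 + 0  (stop)
So 827306/402619 = [2; 18, 4, 11, 18, 13, 2].

[2; 18, 4, 11, 18, 13, 2]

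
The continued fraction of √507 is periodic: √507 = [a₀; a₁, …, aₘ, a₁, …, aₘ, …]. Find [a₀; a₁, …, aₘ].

[22; 1, 1, 14, 1, 1, 44]

a₀ = ⌊√507⌋ = 22.
With m₀=0, d₀=1 and mₖ₊₁ = dₖaₖ − mₖ, dₖ₊₁ = (n − mₖ₊₁²)/dₖ, aₖ₊₁ = ⌊(a₀+mₖ₊₁)/dₖ₊₁⌋:
  k=1: m=22, d=23, a=1
  k=2: m=1, d=22, a=1
  k=3: m=21, d=3, a=14
  k=4: m=21, d=22, a=1
  k=5: m=1, d=23, a=1
  k=6: m=22, d=1, a=44
d=1 and a=2a₀=44 at k=6, so the next step gives (m, d) = (22, 23) again — its k=1 value — and the period has length 6.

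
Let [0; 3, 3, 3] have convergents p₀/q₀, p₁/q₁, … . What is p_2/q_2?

Using pₖ = aₖpₖ₋₁ + pₖ₋₂, qₖ = aₖqₖ₋₁ + qₖ₋₂ (with p₋₁=1, p₋₂=0, q₋₁=0, q₋₂=1):
  k=0: a=0, p=0, q=1
  k=1: a=3, p=1, q=3
  k=2: a=3, p=3, q=10

3/10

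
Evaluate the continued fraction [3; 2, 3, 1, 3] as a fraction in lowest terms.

117/34

Fold from the inside: start with 3/1.
  1 + 1/3 = 4/3
  3 + 3/4 = 15/4
  2 + 4/15 = 34/15
  3 + 15/34 = 117/34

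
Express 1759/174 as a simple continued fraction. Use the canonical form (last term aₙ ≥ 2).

1759 = 10*174 + 19
174 = 9*19 + 3
19 = 6*3 + 1
3 = 3*1 + 0  (stop)
So 1759/174 = [10; 9, 6, 3].

[10; 9, 6, 3]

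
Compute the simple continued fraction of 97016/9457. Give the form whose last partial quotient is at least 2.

[10; 3, 1, 6, 2, 12, 13]

97016 = 10×9457 + 2446
9457 = 3×2446 + 2119
2446 = 1×2119 + 327
2119 = 6×327 + 157
327 = 2×157 + 13
157 = 12×13 + 1
13 = 13×1 + 0  (stop)
So 97016/9457 = [10; 3, 1, 6, 2, 12, 13].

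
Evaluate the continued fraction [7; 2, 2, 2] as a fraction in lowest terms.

Fold from the inside: start with 2/1.
  2 + 1/2 = 5/2
  2 + 2/5 = 12/5
  7 + 5/12 = 89/12

89/12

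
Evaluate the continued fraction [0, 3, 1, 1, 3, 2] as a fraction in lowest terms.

Fold from the inside: start with 2/1.
  3 + 1/2 = 7/2
  1 + 2/7 = 9/7
  1 + 7/9 = 16/9
  3 + 9/16 = 57/16
  0 + 16/57 = 16/57

16/57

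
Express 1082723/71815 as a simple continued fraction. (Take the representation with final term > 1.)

[15; 13, 16, 8, 8, 2, 2]

1082723 = 15·71815 + 5498
71815 = 13·5498 + 341
5498 = 16·341 + 42
341 = 8·42 + 5
42 = 8·5 + 2
5 = 2·2 + 1
2 = 2·1 + 0  (stop)
So 1082723/71815 = [15; 13, 16, 8, 8, 2, 2].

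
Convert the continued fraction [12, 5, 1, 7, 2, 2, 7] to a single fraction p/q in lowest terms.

Fold from the inside: start with 7/1.
  2 + 1/7 = 15/7
  2 + 7/15 = 37/15
  7 + 15/37 = 274/37
  1 + 37/274 = 311/274
  5 + 274/311 = 1829/311
  12 + 311/1829 = 22259/1829

22259/1829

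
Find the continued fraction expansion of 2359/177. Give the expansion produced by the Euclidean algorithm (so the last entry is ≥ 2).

2359 = 13·177 + 58
177 = 3·58 + 3
58 = 19·3 + 1
3 = 3·1 + 0  (stop)
So 2359/177 = [13; 3, 19, 3].

[13; 3, 19, 3]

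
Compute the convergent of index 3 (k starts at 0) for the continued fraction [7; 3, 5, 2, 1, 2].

256/35

Using pₖ = aₖpₖ₋₁ + pₖ₋₂, qₖ = aₖqₖ₋₁ + qₖ₋₂ (with p₋₁=1, p₋₂=0, q₋₁=0, q₋₂=1):
  k=0: a=7, p=7, q=1
  k=1: a=3, p=22, q=3
  k=2: a=5, p=117, q=16
  k=3: a=2, p=256, q=35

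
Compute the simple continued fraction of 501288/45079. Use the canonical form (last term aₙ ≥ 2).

[11; 8, 3, 7, 3, 1, 9, 6]

501288 = 11·45079 + 5419
45079 = 8·5419 + 1727
5419 = 3·1727 + 238
1727 = 7·238 + 61
238 = 3·61 + 55
61 = 1·55 + 6
55 = 9·6 + 1
6 = 6·1 + 0  (stop)
So 501288/45079 = [11; 8, 3, 7, 3, 1, 9, 6].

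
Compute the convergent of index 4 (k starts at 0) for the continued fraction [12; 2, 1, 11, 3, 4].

1333/108

Using pₖ = aₖpₖ₋₁ + pₖ₋₂, qₖ = aₖqₖ₋₁ + qₖ₋₂ (with p₋₁=1, p₋₂=0, q₋₁=0, q₋₂=1):
  k=0: a=12, p=12, q=1
  k=1: a=2, p=25, q=2
  k=2: a=1, p=37, q=3
  k=3: a=11, p=432, q=35
  k=4: a=3, p=1333, q=108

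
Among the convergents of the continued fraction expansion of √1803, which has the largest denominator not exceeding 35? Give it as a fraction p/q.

√1803 = [42; 2, 6, 28, 6, 2, 84, …] (period length 6).
Convergents:
  p_0/q_0 = 42/1
  p_1/q_1 = 85/2
  p_2/q_2 = 552/13
  p_3/q_3 = 15541/366
q_2 = 13 ≤ 35 < 366 = q_3, so the answer is 552/13.

552/13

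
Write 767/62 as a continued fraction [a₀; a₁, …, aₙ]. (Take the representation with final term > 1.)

767 = 12·62 + 23
62 = 2·23 + 16
23 = 1·16 + 7
16 = 2·7 + 2
7 = 3·2 + 1
2 = 2·1 + 0  (stop)
So 767/62 = [12; 2, 1, 2, 3, 2].

[12; 2, 1, 2, 3, 2]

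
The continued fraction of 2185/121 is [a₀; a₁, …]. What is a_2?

2185 = 18·121 + 7   →  a_0 = 18
121 = 17·7 + 2   →  a_1 = 17
7 = 3·2 + 1   →  a_2 = 3

3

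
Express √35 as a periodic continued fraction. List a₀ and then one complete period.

a₀ = ⌊√35⌋ = 5.
With m₀=0, d₀=1 and mₖ₊₁ = dₖaₖ − mₖ, dₖ₊₁ = (n − mₖ₊₁²)/dₖ, aₖ₊₁ = ⌊(a₀+mₖ₊₁)/dₖ₊₁⌋:
  k=1: m=5, d=10, a=1
  k=2: m=5, d=1, a=10
d=1 and a=2a₀=10 at k=2, so the next step gives (m, d) = (5, 10) again — its k=1 value — and the period has length 2.

[5; 1, 10]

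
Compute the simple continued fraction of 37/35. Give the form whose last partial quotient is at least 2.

37 = 1·35 + 2
35 = 17·2 + 1
2 = 2·1 + 0  (stop)
So 37/35 = [1; 17, 2].

[1; 17, 2]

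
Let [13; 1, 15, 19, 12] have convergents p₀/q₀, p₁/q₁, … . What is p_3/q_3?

4251/305

Using pₖ = aₖpₖ₋₁ + pₖ₋₂, qₖ = aₖqₖ₋₁ + qₖ₋₂ (with p₋₁=1, p₋₂=0, q₋₁=0, q₋₂=1):
  k=0: a=13, p=13, q=1
  k=1: a=1, p=14, q=1
  k=2: a=15, p=223, q=16
  k=3: a=19, p=4251, q=305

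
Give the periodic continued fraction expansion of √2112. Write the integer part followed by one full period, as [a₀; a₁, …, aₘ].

[45; 1, 21, 1, 90]

a₀ = ⌊√2112⌋ = 45.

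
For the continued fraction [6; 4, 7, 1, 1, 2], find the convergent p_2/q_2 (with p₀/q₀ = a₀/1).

181/29

Using pₖ = aₖpₖ₋₁ + pₖ₋₂, qₖ = aₖqₖ₋₁ + qₖ₋₂ (with p₋₁=1, p₋₂=0, q₋₁=0, q₋₂=1):
  k=0: a=6, p=6, q=1
  k=1: a=4, p=25, q=4
  k=2: a=7, p=181, q=29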